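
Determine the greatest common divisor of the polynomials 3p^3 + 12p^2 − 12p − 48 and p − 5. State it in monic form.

Euclidean algorithm in ℚ[p]:
  3p^3 + 12p^2 − 12p − 48 = (3p^2 + 27p + 123)(p − 5) + (567)
  p − 5 = ((1/567)p − 5/567)(567) + (0)
The last nonzero remainder is the constant 567, so the polynomials are coprime and gcd = 1.

1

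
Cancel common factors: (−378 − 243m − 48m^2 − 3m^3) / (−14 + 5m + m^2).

(−54 − 27m − 3m^2)/(−2 + m)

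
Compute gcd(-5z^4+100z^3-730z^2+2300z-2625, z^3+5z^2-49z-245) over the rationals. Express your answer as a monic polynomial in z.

Repeated division with remainder:
  -5z^4+100z^3-730z^2+2300z-2625 = (-5z+125)(z^3+5z^2-49z-245) + (-1600z^2+7200z+28000)
  z^3+5z^2-49z-245 = (-(1/1600)z-19/3200)(-1600z^2+7200z+28000) + ((45/4)z-315/4)
  -1600z^2+7200z+28000 = (-(1280/9)z-3200/9)((45/4)z-315/4) + (0)
Last nonzero remainder: (45/4)z-315/4. Dividing through by 45/4 gives the monic gcd z-7.

z-7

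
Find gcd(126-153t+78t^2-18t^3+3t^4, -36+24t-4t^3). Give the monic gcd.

3-3t+t^2

By polynomial division,
  3t^4-18t^3+78t^2-153t+126 = (-(3/4)t+9/2)(-4t^3+24t-36) + (96t^2-288t+288)
  -4t^3+24t-36 = (-(1/24)t-1/8)(96t^2-288t+288) + (0)
Last nonzero remainder: 96t^2-288t+288. Dividing through by 96 gives the monic gcd t^2-3t+3.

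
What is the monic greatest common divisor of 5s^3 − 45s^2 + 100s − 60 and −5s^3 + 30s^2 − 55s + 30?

s^2 − 3s + 2

Euclidean algorithm in ℚ[s]:
  5s^3 − 45s^2 + 100s − 60 = (−1)(−5s^3 + 30s^2 − 55s + 30) + (−15s^2 + 45s − 30)
  −5s^3 + 30s^2 − 55s + 30 = ((1/3)s − 1)(−15s^2 + 45s − 30) + (0)
Last nonzero remainder: −15s^2 + 45s − 30. Dividing through by −15 gives the monic gcd s^2 − 3s + 2.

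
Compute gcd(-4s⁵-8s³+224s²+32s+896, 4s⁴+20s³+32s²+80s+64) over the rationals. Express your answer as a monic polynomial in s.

s²+4

Euclidean algorithm in ℚ[s]:
  -4s⁵-8s³+224s²+32s+896 = (-s+5)(4s⁴+20s³+32s²+80s+64) + (-76s³+144s²-304s+576)
  4s⁴+20s³+32s²+80s+64 = (-(1/19)s-131/361)(-76s³+144s²-304s+576) + ((24640/361)s²+98560/361)
  -76s³+144s²-304s+576 = (-(6859/6160)s+3249/1540)((24640/361)s²+98560/361) + (0)
Last nonzero remainder: (24640/361)s²+98560/361. Dividing through by 24640/361 gives the monic gcd s²+4.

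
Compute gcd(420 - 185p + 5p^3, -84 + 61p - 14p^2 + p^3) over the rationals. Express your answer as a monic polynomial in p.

12 - 7p + p^2

Euclidean algorithm in ℚ[p]:
  5p^3 - 185p + 420 = (5)(p^3 - 14p^2 + 61p - 84) + (70p^2 - 490p + 840)
  p^3 - 14p^2 + 61p - 84 = ((1/70)p - 1/10)(70p^2 - 490p + 840) + (0)
Last nonzero remainder: 70p^2 - 490p + 840. Dividing through by 70 gives the monic gcd p^2 - 7p + 12.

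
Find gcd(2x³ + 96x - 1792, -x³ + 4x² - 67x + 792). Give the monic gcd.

Repeated division with remainder:
  2x³ + 96x - 1792 = (-2)(-x³ + 4x² - 67x + 792) + (8x² - 38x - 208)
  -x³ + 4x² - 67x + 792 = (-(1/8)x - 3/32)(8x² - 38x - 208) + (-(1545/16)x + 1545/2)
  8x² - 38x - 208 = (-(128/1545)x - 416/1545)(-(1545/16)x + 1545/2) + (0)
Last nonzero remainder: -(1545/16)x + 1545/2. Dividing through by -1545/16 gives the monic gcd x - 8.

x - 8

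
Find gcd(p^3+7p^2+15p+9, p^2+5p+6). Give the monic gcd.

p+3

Repeated division with remainder:
  p^3+7p^2+15p+9 = (p+2)(p^2+5p+6) + (−p−3)
  p^2+5p+6 = (−p−2)(−p−3) + (0)
Last nonzero remainder: −p−3. Dividing through by −1 gives the monic gcd p+3.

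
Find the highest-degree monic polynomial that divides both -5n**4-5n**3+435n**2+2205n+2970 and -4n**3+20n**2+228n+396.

n**3-5n**2-57n-99

Apply the Euclidean algorithm:
  -5n**4-5n**3+435n**2+2205n+2970 = ((5/4)n+15/2)(-4n**3+20n**2+228n+396) + (0)
Last nonzero remainder: -4n**3+20n**2+228n+396. Dividing through by -4 gives the monic gcd n**3-5n**2-57n-99.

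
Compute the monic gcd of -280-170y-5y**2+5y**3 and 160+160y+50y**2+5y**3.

8+6y+y**2

Repeated division with remainder:
  5y**3-5y**2-170y-280 = (5y**3+50y**2+160y+160) + (-55y**2-330y-440)
  5y**3+50y**2+160y+160 = (-(1/11)y-4/11)(-55y**2-330y-440) + (0)
Last nonzero remainder: -55y**2-330y-440. Dividing through by -55 gives the monic gcd y**2+6y+8.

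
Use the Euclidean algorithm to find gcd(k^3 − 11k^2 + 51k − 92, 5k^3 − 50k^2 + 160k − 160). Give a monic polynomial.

k − 4

Apply the Euclidean algorithm:
  k^3 − 11k^2 + 51k − 92 = (1/5)(5k^3 − 50k^2 + 160k − 160) + (−k^2 + 19k − 60)
  5k^3 − 50k^2 + 160k − 160 = (−5k − 45)(−k^2 + 19k − 60) + (715k − 2860)
  −k^2 + 19k − 60 = (−(1/715)k + 3/143)(715k − 2860) + (0)
Last nonzero remainder: 715k − 2860. Dividing through by 715 gives the monic gcd k − 4.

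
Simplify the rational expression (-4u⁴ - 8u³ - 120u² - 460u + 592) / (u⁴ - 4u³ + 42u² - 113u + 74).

By polynomial division,
  -4u⁴ - 8u³ - 120u² - 460u + 592 = (-4)(u⁴ - 4u³ + 42u² - 113u + 74) + (-24u³ + 48u² - 912u + 888)
  u⁴ - 4u³ + 42u² - 113u + 74 = (-(1/24)u + 1/12)(-24u³ + 48u² - 912u + 888) + (0)
Last nonzero remainder: -24u³ + 48u² - 912u + 888. Dividing through by -24 gives the monic gcd u³ - 2u² + 38u - 37.
Cancel u³ - 2u² + 38u - 37 from numerator and denominator to get the reduced form.

(-4u - 16)/(u - 2)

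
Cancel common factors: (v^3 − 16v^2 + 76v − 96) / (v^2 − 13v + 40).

Euclidean algorithm in ℚ[v]:
  v^3 − 16v^2 + 76v − 96 = (v − 3)(v^2 − 13v + 40) + (−3v + 24)
  v^2 − 13v + 40 = (−(1/3)v + 5/3)(−3v + 24) + (0)
Last nonzero remainder: −3v + 24. Dividing through by −3 gives the monic gcd v − 8.
Cancel v − 8 from numerator and denominator to get the reduced form.

(v^2 − 8v + 12)/(v − 5)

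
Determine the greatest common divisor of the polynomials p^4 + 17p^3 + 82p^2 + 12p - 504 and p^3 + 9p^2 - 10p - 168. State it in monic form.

Apply the Euclidean algorithm:
  p^4 + 17p^3 + 82p^2 + 12p - 504 = (p + 8)(p^3 + 9p^2 - 10p - 168) + (20p^2 + 260p + 840)
  p^3 + 9p^2 - 10p - 168 = ((1/20)p - 1/5)(20p^2 + 260p + 840) + (0)
Last nonzero remainder: 20p^2 + 260p + 840. Dividing through by 20 gives the monic gcd p^2 + 13p + 42.

p^2 + 13p + 42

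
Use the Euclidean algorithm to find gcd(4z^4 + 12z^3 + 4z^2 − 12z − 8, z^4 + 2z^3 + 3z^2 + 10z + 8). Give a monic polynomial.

z^2 + 3z + 2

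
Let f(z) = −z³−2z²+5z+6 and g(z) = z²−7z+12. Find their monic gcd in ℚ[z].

By polynomial division,
  −z³−2z²+5z+6 = (−z−9)(z²−7z+12) + (−46z+114)
  z²−7z+12 = (−(1/46)z+52/529)(−46z+114) + (420/529)
  −46z+114 = (−(12167/210)z+10051/70)(420/529) + (0)
The last nonzero remainder is the constant 420/529, so the polynomials are coprime and gcd = 1.

1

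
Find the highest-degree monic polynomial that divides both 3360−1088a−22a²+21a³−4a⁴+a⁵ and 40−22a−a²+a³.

−20+a+a²

Repeated division with remainder:
  a⁵−4a⁴+21a³−22a²−1088a+3360 = (a²−3a+40)(a³−a²−22a+40) + (−88a²−88a+1760)
  a³−a²−22a+40 = (−(1/88)a+1/44)(−88a²−88a+1760) + (0)
Last nonzero remainder: −88a²−88a+1760. Dividing through by −88 gives the monic gcd a²+a−20.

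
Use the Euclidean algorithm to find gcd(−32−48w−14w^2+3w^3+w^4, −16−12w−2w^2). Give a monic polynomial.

8+6w+w^2

Euclidean algorithm in ℚ[w]:
  w^4+3w^3−14w^2−48w−32 = (−(1/2)w^2+(3/2)w+2)(−2w^2−12w−16) + (0)
Last nonzero remainder: −2w^2−12w−16. Dividing through by −2 gives the monic gcd w^2+6w+8.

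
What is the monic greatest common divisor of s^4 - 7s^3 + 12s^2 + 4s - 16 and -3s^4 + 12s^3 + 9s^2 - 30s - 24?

s^3 - 5s^2 + 2s + 8

Apply the Euclidean algorithm:
  s^4 - 7s^3 + 12s^2 + 4s - 16 = (-1/3)(-3s^4 + 12s^3 + 9s^2 - 30s - 24) + (-3s^3 + 15s^2 - 6s - 24)
  -3s^4 + 12s^3 + 9s^2 - 30s - 24 = (s + 1)(-3s^3 + 15s^2 - 6s - 24) + (0)
Last nonzero remainder: -3s^3 + 15s^2 - 6s - 24. Dividing through by -3 gives the monic gcd s^3 - 5s^2 + 2s + 8.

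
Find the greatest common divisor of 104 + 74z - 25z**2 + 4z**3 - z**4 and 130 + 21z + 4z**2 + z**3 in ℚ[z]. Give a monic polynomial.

By polynomial division,
  -z**4 + 4z**3 - 25z**2 + 74z + 104 = (-z + 8)(z**3 + 4z**2 + 21z + 130) + (-36z**2 + 36z - 936)
  z**3 + 4z**2 + 21z + 130 = (-(1/36)z - 5/36)(-36z**2 + 36z - 936) + (0)
Last nonzero remainder: -36z**2 + 36z - 936. Dividing through by -36 gives the monic gcd z**2 - z + 26.

26 - z + z**2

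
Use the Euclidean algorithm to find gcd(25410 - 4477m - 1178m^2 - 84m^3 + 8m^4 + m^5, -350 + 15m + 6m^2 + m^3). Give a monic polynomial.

70 + 11m + m^2

By polynomial division,
  m^5 + 8m^4 - 84m^3 - 1178m^2 - 4477m + 25410 = (m^2 + 2m - 111)(m^3 + 6m^2 + 15m - 350) + (-192m^2 - 2112m - 13440)
  m^3 + 6m^2 + 15m - 350 = (-(1/192)m + 5/192)(-192m^2 - 2112m - 13440) + (0)
Last nonzero remainder: -192m^2 - 2112m - 13440. Dividing through by -192 gives the monic gcd m^2 + 11m + 70.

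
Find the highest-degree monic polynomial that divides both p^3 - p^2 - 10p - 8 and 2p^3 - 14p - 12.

p^2 + 3p + 2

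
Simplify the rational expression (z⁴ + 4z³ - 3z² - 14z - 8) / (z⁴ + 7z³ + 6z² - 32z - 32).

Repeated division with remainder:
  z⁴ + 4z³ - 3z² - 14z - 8 = (z⁴ + 7z³ + 6z² - 32z - 32) + (-3z³ - 9z² + 18z + 24)
  z⁴ + 7z³ + 6z² - 32z - 32 = (-(1/3)z - 4/3)(-3z³ - 9z² + 18z + 24) + (0)
Last nonzero remainder: -3z³ - 9z² + 18z + 24. Dividing through by -3 gives the monic gcd z³ + 3z² - 6z - 8.
Cancel z³ + 3z² - 6z - 8 from numerator and denominator to get the reduced form.

(z + 1)/(z + 4)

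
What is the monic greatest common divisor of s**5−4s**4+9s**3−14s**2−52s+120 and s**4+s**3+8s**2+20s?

Euclidean algorithm in ℚ[s]:
  s**5−4s**4+9s**3−14s**2−52s+120 = (s−5)(s**4+s**3+8s**2+20s) + (6s**3+6s**2+48s+120)
  s**4+s**3+8s**2+20s = ((1/6)s)(6s**3+6s**2+48s+120) + (0)
Last nonzero remainder: 6s**3+6s**2+48s+120. Dividing through by 6 gives the monic gcd s**3+s**2+8s+20.

s**3+s**2+8s+20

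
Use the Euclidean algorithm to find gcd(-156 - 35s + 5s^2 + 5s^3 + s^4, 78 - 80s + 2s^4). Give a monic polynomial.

-39 + s + s^2 + s^3

By polynomial division,
  s^4 + 5s^3 + 5s^2 - 35s - 156 = (1/2)(2s^4 - 80s + 78) + (5s^3 + 5s^2 + 5s - 195)
  2s^4 - 80s + 78 = ((2/5)s - 2/5)(5s^3 + 5s^2 + 5s - 195) + (0)
Last nonzero remainder: 5s^3 + 5s^2 + 5s - 195. Dividing through by 5 gives the monic gcd s^3 + s^2 + s - 39.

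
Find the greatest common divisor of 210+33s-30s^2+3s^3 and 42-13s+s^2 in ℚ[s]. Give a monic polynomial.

Apply the Euclidean algorithm:
  3s^3-30s^2+33s+210 = (3s+9)(s^2-13s+42) + (24s-168)
  s^2-13s+42 = ((1/24)s-1/4)(24s-168) + (0)
Last nonzero remainder: 24s-168. Dividing through by 24 gives the monic gcd s-7.

-7+s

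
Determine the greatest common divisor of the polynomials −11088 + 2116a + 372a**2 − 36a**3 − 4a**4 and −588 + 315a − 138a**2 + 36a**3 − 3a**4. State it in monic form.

28 − 11a + a**2

Euclidean algorithm in ℚ[a]:
  −4a**4 − 36a**3 + 372a**2 + 2116a − 11088 = (4/3)(−3a**4 + 36a**3 − 138a**2 + 315a − 588) + (−84a**3 + 556a**2 + 1696a − 10304)
  −3a**4 + 36a**3 − 138a**2 + 315a − 588 = ((1/28)a − 113/588)(−84a**3 + 556a**2 + 1696a − 10304) + (−(13483/147)a**2 + (148313/147)a − 53932/21)
  −84a**3 + 556a**2 + 1696a − 10304 = ((12348/13483)a + 54096/13483)(−(13483/147)a**2 + (148313/147)a − 53932/21) + (0)
Last nonzero remainder: −(13483/147)a**2 + (148313/147)a − 53932/21. Dividing through by −13483/147 gives the monic gcd a**2 − 11a + 28.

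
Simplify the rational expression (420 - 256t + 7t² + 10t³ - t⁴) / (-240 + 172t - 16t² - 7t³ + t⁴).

Apply the Euclidean algorithm:
  -t⁴ + 10t³ + 7t² - 256t + 420 = (-1)(t⁴ - 7t³ - 16t² + 172t - 240) + (3t³ - 9t² - 84t + 180)
  t⁴ - 7t³ - 16t² + 172t - 240 = ((1/3)t - 4/3)(3t³ - 9t² - 84t + 180) + (0)
Last nonzero remainder: 3t³ - 9t² - 84t + 180. Dividing through by 3 gives the monic gcd t³ - 3t² - 28t + 60.
Cancel t³ - 3t² - 28t + 60 from numerator and denominator to get the reduced form.

(7 - t)/(-4 + t)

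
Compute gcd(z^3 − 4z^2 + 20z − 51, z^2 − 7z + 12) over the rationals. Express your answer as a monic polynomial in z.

By polynomial division,
  z^3 − 4z^2 + 20z − 51 = (z + 3)(z^2 − 7z + 12) + (29z − 87)
  z^2 − 7z + 12 = ((1/29)z − 4/29)(29z − 87) + (0)
Last nonzero remainder: 29z − 87. Dividing through by 29 gives the monic gcd z − 3.

z − 3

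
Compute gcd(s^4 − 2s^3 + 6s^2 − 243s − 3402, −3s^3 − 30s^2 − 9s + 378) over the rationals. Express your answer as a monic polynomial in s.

s + 6

By polynomial division,
  s^4 − 2s^3 + 6s^2 − 243s − 3402 = (−(1/3)s + 4)(−3s^3 − 30s^2 − 9s + 378) + (123s^2 − 81s − 4914)
  −3s^3 − 30s^2 − 9s + 378 = (−(1/41)s − 437/1681)(123s^2 − 81s − 4914) + (−(252000/1681)s − 1512000/1681)
  123s^2 − 81s − 4914 = (−(68921/84000)s + 21853/4000)(−(252000/1681)s − 1512000/1681) + (0)
Last nonzero remainder: −(252000/1681)s − 1512000/1681. Dividing through by −252000/1681 gives the monic gcd s + 6.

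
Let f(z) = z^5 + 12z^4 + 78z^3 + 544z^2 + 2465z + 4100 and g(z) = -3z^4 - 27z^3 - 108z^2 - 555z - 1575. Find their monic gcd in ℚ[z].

z^2 + 10z + 25

Apply the Euclidean algorithm:
  z^5 + 12z^4 + 78z^3 + 544z^2 + 2465z + 4100 = (-(1/3)z - 1)(-3z^4 - 27z^3 - 108z^2 - 555z - 1575) + (15z^3 + 251z^2 + 1385z + 2525)
  -3z^4 - 27z^3 - 108z^2 - 555z - 1575 = (-(1/5)z + 116/75)(15z^3 + 251z^2 + 1385z + 2525) + (-(16441/75)z^2 - (32882/15)z - 16441/3)
  15z^3 + 251z^2 + 1385z + 2525 = (-(1125/16441)z - 7575/16441)(-(16441/75)z^2 - (32882/15)z - 16441/3) + (0)
Last nonzero remainder: -(16441/75)z^2 - (32882/15)z - 16441/3. Dividing through by -16441/75 gives the monic gcd z^2 + 10z + 25.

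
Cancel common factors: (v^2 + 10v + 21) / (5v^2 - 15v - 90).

Repeated division with remainder:
  v^2 + 10v + 21 = (1/5)(5v^2 - 15v - 90) + (13v + 39)
  5v^2 - 15v - 90 = ((5/13)v - 30/13)(13v + 39) + (0)
Last nonzero remainder: 13v + 39. Dividing through by 13 gives the monic gcd v + 3.
Cancel v + 3 from numerator and denominator to get the reduced form.

(v + 7)/(5v - 30)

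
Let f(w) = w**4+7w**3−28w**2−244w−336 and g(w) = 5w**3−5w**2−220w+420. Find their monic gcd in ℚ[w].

Euclidean algorithm in ℚ[w]:
  w**4+7w**3−28w**2−244w−336 = ((1/5)w+8/5)(5w**3−5w**2−220w+420) + (24w**2+24w−1008)
  5w**3−5w**2−220w+420 = ((5/24)w−5/12)(24w**2+24w−1008) + (0)
Last nonzero remainder: 24w**2+24w−1008. Dividing through by 24 gives the monic gcd w**2+w−42.

w**2+w−42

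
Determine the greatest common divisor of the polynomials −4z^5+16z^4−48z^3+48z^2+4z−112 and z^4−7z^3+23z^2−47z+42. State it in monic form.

z^2−2z+7

By polynomial division,
  −4z^5+16z^4−48z^3+48z^2+4z−112 = (−4z−12)(z^4−7z^3+23z^2−47z+42) + (−40z^3+136z^2−392z+392)
  z^4−7z^3+23z^2−47z+42 = (−(1/40)z+9/100)(−40z^3+136z^2−392z+392) + ((24/25)z^2−(48/25)z+168/25)
  −40z^3+136z^2−392z+392 = (−(125/3)z+175/3)((24/25)z^2−(48/25)z+168/25) + (0)
Last nonzero remainder: (24/25)z^2−(48/25)z+168/25. Dividing through by 24/25 gives the monic gcd z^2−2z+7.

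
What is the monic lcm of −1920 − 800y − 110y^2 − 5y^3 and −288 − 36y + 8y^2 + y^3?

Apply the Euclidean algorithm:
  −5y^3 − 110y^2 − 800y − 1920 = (−5)(y^3 + 8y^2 − 36y − 288) + (−70y^2 − 980y − 3360)
  y^3 + 8y^2 − 36y − 288 = (−(1/70)y + 3/35)(−70y^2 − 980y − 3360) + (0)
Last nonzero remainder: −70y^2 − 980y − 3360. Dividing through by −70 gives the monic gcd y^2 + 14y + 48.
Then lcm(f, g) = f·g / gcd(f, g); expanding and making the result monic gives the answer.

−2304 − 576y + 28y^2 + 16y^3 + y^4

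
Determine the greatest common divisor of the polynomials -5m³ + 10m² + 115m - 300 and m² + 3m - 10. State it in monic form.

Apply the Euclidean algorithm:
  -5m³ + 10m² + 115m - 300 = (-5m + 25)(m² + 3m - 10) + (-10m - 50)
  m² + 3m - 10 = (-(1/10)m + 1/5)(-10m - 50) + (0)
Last nonzero remainder: -10m - 50. Dividing through by -10 gives the monic gcd m + 5.

m + 5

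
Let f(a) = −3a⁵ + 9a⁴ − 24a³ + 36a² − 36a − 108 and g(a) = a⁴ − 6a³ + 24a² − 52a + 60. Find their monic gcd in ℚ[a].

Apply the Euclidean algorithm:
  −3a⁵ + 9a⁴ − 24a³ + 36a² − 36a − 108 = (−3a − 9)(a⁴ − 6a³ + 24a² − 52a + 60) + (−6a³ + 96a² − 324a + 432)
  a⁴ − 6a³ + 24a² − 52a + 60 = (−(1/6)a − 5/3)(−6a³ + 96a² − 324a + 432) + (130a² − 520a + 780)
  −6a³ + 96a² − 324a + 432 = (−(3/65)a + 36/65)(130a² − 520a + 780) + (0)
Last nonzero remainder: 130a² − 520a + 780. Dividing through by 130 gives the monic gcd a² − 4a + 6.

a² − 4a + 6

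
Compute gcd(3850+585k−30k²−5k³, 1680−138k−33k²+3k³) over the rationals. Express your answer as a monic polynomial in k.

By polynomial division,
  −5k³−30k²+585k+3850 = (−5/3)(3k³−33k²−138k+1680) + (−85k²+355k+6650)
  3k³−33k²−138k+1680 = (−(3/85)k+348/1445)(−85k²+355k+6650) + ((3240/289)k+22680/289)
  −85k²+355k+6650 = (−(4913/648)k+27455/324)((3240/289)k+22680/289) + (0)
Last nonzero remainder: (3240/289)k+22680/289. Dividing through by 3240/289 gives the monic gcd k+7.

7+k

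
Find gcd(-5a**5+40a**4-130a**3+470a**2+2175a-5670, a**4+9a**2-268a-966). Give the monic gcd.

a**2-4a-21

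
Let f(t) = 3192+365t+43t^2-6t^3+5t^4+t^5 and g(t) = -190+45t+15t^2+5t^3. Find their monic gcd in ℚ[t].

19+5t+t^2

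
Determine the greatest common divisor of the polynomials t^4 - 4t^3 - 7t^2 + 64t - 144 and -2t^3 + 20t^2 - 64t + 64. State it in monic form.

t - 4

Euclidean algorithm in ℚ[t]:
  t^4 - 4t^3 - 7t^2 + 64t - 144 = (-(1/2)t - 3)(-2t^3 + 20t^2 - 64t + 64) + (21t^2 - 96t + 48)
  -2t^3 + 20t^2 - 64t + 64 = (-(2/21)t + 76/147)(21t^2 - 96t + 48) + (-(480/49)t + 1920/49)
  21t^2 - 96t + 48 = (-(343/160)t + 49/40)(-(480/49)t + 1920/49) + (0)
Last nonzero remainder: -(480/49)t + 1920/49. Dividing through by -480/49 gives the monic gcd t - 4.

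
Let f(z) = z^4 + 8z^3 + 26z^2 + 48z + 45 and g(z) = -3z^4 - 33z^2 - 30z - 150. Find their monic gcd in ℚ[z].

Euclidean algorithm in ℚ[z]:
  z^4 + 8z^3 + 26z^2 + 48z + 45 = (-1/3)(-3z^4 - 33z^2 - 30z - 150) + (8z^3 + 15z^2 + 38z - 5)
  -3z^4 - 33z^2 - 30z - 150 = (-(3/8)z + 45/64)(8z^3 + 15z^2 + 38z - 5) + (-(1875/64)z^2 - (1875/32)z - 9375/64)
  8z^3 + 15z^2 + 38z - 5 = (-(512/1875)z + 64/1875)(-(1875/64)z^2 - (1875/32)z - 9375/64) + (0)
Last nonzero remainder: -(1875/64)z^2 - (1875/32)z - 9375/64. Dividing through by -1875/64 gives the monic gcd z^2 + 2z + 5.

z^2 + 2z + 5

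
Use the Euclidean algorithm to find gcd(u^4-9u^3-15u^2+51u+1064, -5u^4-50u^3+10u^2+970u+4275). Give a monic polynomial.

Repeated division with remainder:
  u^4-9u^3-15u^2+51u+1064 = (-1/5)(-5u^4-50u^3+10u^2+970u+4275) + (-19u^3-13u^2+245u+1919)
  -5u^4-50u^3+10u^2+970u+4275 = ((5/19)u+885/361)(-19u^3-13u^2+245u+1919) + (-(8160/361)u^2-(48960/361)u-8160/19)
  -19u^3-13u^2+245u+1919 = ((6859/8160)u-36461/8160)(-(8160/361)u^2-(48960/361)u-8160/19) + (0)
Last nonzero remainder: -(8160/361)u^2-(48960/361)u-8160/19. Dividing through by -8160/361 gives the monic gcd u^2+6u+19.

u^2+6u+19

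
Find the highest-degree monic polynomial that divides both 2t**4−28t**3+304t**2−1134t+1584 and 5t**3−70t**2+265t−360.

t**2−5t+8

Apply the Euclidean algorithm:
  2t**4−28t**3+304t**2−1134t+1584 = ((2/5)t)(5t**3−70t**2+265t−360) + (198t**2−990t+1584)
  5t**3−70t**2+265t−360 = ((5/198)t−5/22)(198t**2−990t+1584) + (0)
Last nonzero remainder: 198t**2−990t+1584. Dividing through by 198 gives the monic gcd t**2−5t+8.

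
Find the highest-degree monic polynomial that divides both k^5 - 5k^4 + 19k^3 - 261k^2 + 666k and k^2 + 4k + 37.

k^2 + 4k + 37

Euclidean algorithm in ℚ[k]:
  k^5 - 5k^4 + 19k^3 - 261k^2 + 666k = (k^3 - 9k^2 + 18k)(k^2 + 4k + 37) + (0)
The last nonzero remainder k^2 + 4k + 37 is already monic.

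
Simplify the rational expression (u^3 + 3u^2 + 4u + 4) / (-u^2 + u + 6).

Repeated division with remainder:
  u^3 + 3u^2 + 4u + 4 = (-u - 4)(-u^2 + u + 6) + (14u + 28)
  -u^2 + u + 6 = (-(1/14)u + 3/14)(14u + 28) + (0)
Last nonzero remainder: 14u + 28. Dividing through by 14 gives the monic gcd u + 2.
Cancel u + 2 from numerator and denominator to get the reduced form.

(-u^2 - u - 2)/(u - 3)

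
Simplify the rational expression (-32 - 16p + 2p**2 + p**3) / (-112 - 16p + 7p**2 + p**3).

(2 + p)/(7 + p)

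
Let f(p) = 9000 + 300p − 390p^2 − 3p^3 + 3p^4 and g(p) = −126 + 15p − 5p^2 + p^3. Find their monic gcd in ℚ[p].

Repeated division with remainder:
  3p^4 − 3p^3 − 390p^2 + 300p + 9000 = (3p + 12)(p^3 − 5p^2 + 15p − 126) + (−375p^2 + 498p + 10512)
  p^3 − 5p^2 + 15p − 126 = (−(1/375)p + 153/15625)(−375p^2 + 498p + 10512) + ((596181/15625)p − 3577086/15625)
  −375p^2 + 498p + 10512 = (−(1953125/198727)p − 9125000/198727)((596181/15625)p − 3577086/15625) + (0)
Last nonzero remainder: (596181/15625)p − 3577086/15625. Dividing through by 596181/15625 gives the monic gcd p − 6.

−6 + p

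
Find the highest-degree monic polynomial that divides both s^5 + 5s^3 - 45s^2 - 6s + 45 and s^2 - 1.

By polynomial division,
  s^5 + 5s^3 - 45s^2 - 6s + 45 = (s^3 + 6s - 45)(s^2 - 1) + (0)
The last nonzero remainder s^2 - 1 is already monic.

s^2 - 1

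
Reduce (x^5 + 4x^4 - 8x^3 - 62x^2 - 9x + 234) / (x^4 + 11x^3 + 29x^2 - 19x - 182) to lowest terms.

Euclidean algorithm in ℚ[x]:
  x^5 + 4x^4 - 8x^3 - 62x^2 - 9x + 234 = (x - 7)(x^4 + 11x^3 + 29x^2 - 19x - 182) + (40x^3 + 160x^2 + 40x - 1040)
  x^4 + 11x^3 + 29x^2 - 19x - 182 = ((1/40)x + 7/40)(40x^3 + 160x^2 + 40x - 1040) + (0)
Last nonzero remainder: 40x^3 + 160x^2 + 40x - 1040. Dividing through by 40 gives the monic gcd x^3 + 4x^2 + x - 26.
Cancel x^3 + 4x^2 + x - 26 from numerator and denominator to get the reduced form.

(x^2 - 9)/(x + 7)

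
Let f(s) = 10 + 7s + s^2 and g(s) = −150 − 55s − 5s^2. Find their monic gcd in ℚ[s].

5 + s

By polynomial division,
  s^2 + 7s + 10 = (−1/5)(−5s^2 − 55s − 150) + (−4s − 20)
  −5s^2 − 55s − 150 = ((5/4)s + 15/2)(−4s − 20) + (0)
Last nonzero remainder: −4s − 20. Dividing through by −4 gives the monic gcd s + 5.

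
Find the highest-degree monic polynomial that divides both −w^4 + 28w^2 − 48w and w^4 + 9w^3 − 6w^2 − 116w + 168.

Repeated division with remainder:
  −w^4 + 28w^2 − 48w = (−1)(w^4 + 9w^3 − 6w^2 − 116w + 168) + (9w^3 + 22w^2 − 164w + 168)
  w^4 + 9w^3 − 6w^2 − 116w + 168 = ((1/9)w + 59/81)(9w^3 + 22w^2 − 164w + 168) + (−(308/81)w^2 − (1232/81)w + 1232/27)
  9w^3 + 22w^2 − 164w + 168 = (−(729/308)w + 81/22)(−(308/81)w^2 − (1232/81)w + 1232/27) + (0)
Last nonzero remainder: −(308/81)w^2 − (1232/81)w + 1232/27. Dividing through by −308/81 gives the monic gcd w^2 + 4w − 12.

w^2 + 4w − 12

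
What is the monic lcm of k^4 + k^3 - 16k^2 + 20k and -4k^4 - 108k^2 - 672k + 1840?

k^6 - 2k^5 + 27k^4 + 114k^3 - 796k^2 + 920k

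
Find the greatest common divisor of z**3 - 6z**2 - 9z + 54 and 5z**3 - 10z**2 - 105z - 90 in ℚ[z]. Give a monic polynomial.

Euclidean algorithm in ℚ[z]:
  z**3 - 6z**2 - 9z + 54 = (1/5)(5z**3 - 10z**2 - 105z - 90) + (-4z**2 + 12z + 72)
  5z**3 - 10z**2 - 105z - 90 = (-(5/4)z - 5/4)(-4z**2 + 12z + 72) + (0)
Last nonzero remainder: -4z**2 + 12z + 72. Dividing through by -4 gives the monic gcd z**2 - 3z - 18.

z**2 - 3z - 18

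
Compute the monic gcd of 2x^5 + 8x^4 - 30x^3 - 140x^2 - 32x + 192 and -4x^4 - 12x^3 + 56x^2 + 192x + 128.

Apply the Euclidean algorithm:
  2x^5 + 8x^4 - 30x^3 - 140x^2 - 32x + 192 = (-(1/2)x - 1/2)(-4x^4 - 12x^3 + 56x^2 + 192x + 128) + (-8x^3 - 16x^2 + 128x + 256)
  -4x^4 - 12x^3 + 56x^2 + 192x + 128 = ((1/2)x + 1/2)(-8x^3 - 16x^2 + 128x + 256) + (0)
Last nonzero remainder: -8x^3 - 16x^2 + 128x + 256. Dividing through by -8 gives the monic gcd x^3 + 2x^2 - 16x - 32.

x^3 + 2x^2 - 16x - 32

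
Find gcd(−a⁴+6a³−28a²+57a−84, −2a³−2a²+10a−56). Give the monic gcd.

Euclidean algorithm in ℚ[a]:
  −a⁴+6a³−28a²+57a−84 = ((1/2)a−7/2)(−2a³−2a²+10a−56) + (−40a²+120a−280)
  −2a³−2a²+10a−56 = ((1/20)a+1/5)(−40a²+120a−280) + (0)
Last nonzero remainder: −40a²+120a−280. Dividing through by −40 gives the monic gcd a²−3a+7.

a²−3a+7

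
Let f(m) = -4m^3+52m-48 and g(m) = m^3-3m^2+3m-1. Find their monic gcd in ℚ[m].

Euclidean algorithm in ℚ[m]:
  -4m^3+52m-48 = (-4)(m^3-3m^2+3m-1) + (-12m^2+64m-52)
  m^3-3m^2+3m-1 = (-(1/12)m-7/36)(-12m^2+64m-52) + ((100/9)m-100/9)
  -12m^2+64m-52 = (-(27/25)m+117/25)((100/9)m-100/9) + (0)
Last nonzero remainder: (100/9)m-100/9. Dividing through by 100/9 gives the monic gcd m-1.

m-1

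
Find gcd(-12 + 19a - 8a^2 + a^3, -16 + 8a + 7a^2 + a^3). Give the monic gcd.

By polynomial division,
  a^3 - 8a^2 + 19a - 12 = (a^3 + 7a^2 + 8a - 16) + (-15a^2 + 11a + 4)
  a^3 + 7a^2 + 8a - 16 = (-(1/15)a - 116/225)(-15a^2 + 11a + 4) + ((3136/225)a - 3136/225)
  -15a^2 + 11a + 4 = (-(3375/3136)a - 225/784)((3136/225)a - 3136/225) + (0)
Last nonzero remainder: (3136/225)a - 3136/225. Dividing through by 3136/225 gives the monic gcd a - 1.

-1 + a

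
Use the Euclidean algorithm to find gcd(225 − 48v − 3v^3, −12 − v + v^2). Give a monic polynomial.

1

Repeated division with remainder:
  −3v^3 − 48v + 225 = (−3v − 3)(v^2 − v − 12) + (−87v + 189)
  v^2 − v − 12 = (−(1/87)v − 34/2523)(−87v + 189) + (−7950/841)
  −87v + 189 = ((24389/2650)v − 52983/2650)(−7950/841) + (0)
The last nonzero remainder is the constant −7950/841, so the polynomials are coprime and gcd = 1.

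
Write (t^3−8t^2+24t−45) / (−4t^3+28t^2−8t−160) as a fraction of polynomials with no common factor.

Euclidean algorithm in ℚ[t]:
  t^3−8t^2+24t−45 = (−1/4)(−4t^3+28t^2−8t−160) + (−t^2+22t−85)
  −4t^3+28t^2−8t−160 = (4t+60)(−t^2+22t−85) + (−988t+4940)
  −t^2+22t−85 = ((1/988)t−17/988)(−988t+4940) + (0)
Last nonzero remainder: −988t+4940. Dividing through by −988 gives the monic gcd t−5.
Cancel t−5 from numerator and denominator to get the reduced form.

(−t^2+3t−9)/(4t^2−8t−32)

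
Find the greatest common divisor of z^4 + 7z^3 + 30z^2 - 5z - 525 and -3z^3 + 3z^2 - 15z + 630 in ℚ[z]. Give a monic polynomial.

z^2 + 5z + 35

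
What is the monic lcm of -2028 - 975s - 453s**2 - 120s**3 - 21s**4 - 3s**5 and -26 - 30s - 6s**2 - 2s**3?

Repeated division with remainder:
  -3s**5 - 21s**4 - 120s**3 - 453s**2 - 975s - 2028 = ((3/2)s**2 + 6s + 39/2)(-2s**3 - 6s**2 - 30s - 26) + (-117s**2 - 234s - 1521)
  -2s**3 - 6s**2 - 30s - 26 = ((2/117)s + 2/117)(-117s**2 - 234s - 1521) + (0)
Last nonzero remainder: -117s**2 - 234s - 1521. Dividing through by -117 gives the monic gcd s**2 + 2s + 13.
Then lcm(f, g) = f·g / gcd(f, g); expanding and making the result monic gives the answer.

676 + 1001s + 476s**2 + 191s**3 + 47s**4 + 8s**5 + s**6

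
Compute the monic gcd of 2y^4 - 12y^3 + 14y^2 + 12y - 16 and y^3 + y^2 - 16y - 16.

Repeated division with remainder:
  2y^4 - 12y^3 + 14y^2 + 12y - 16 = (2y - 14)(y^3 + y^2 - 16y - 16) + (60y^2 - 180y - 240)
  y^3 + y^2 - 16y - 16 = ((1/60)y + 1/15)(60y^2 - 180y - 240) + (0)
Last nonzero remainder: 60y^2 - 180y - 240. Dividing through by 60 gives the monic gcd y^2 - 3y - 4.

y^2 - 3y - 4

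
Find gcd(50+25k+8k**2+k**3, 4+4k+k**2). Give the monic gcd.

1

Euclidean algorithm in ℚ[k]:
  k**3+8k**2+25k+50 = (k+4)(k**2+4k+4) + (5k+34)
  k**2+4k+4 = ((1/5)k-14/25)(5k+34) + (576/25)
  5k+34 = ((125/576)k+425/288)(576/25) + (0)
The last nonzero remainder is the constant 576/25, so the polynomials are coprime and gcd = 1.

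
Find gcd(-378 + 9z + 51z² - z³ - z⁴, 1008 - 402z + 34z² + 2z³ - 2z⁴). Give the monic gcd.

Euclidean algorithm in ℚ[z]:
  -z⁴ - z³ + 51z² + 9z - 378 = (1/2)(-2z⁴ + 2z³ + 34z² - 402z + 1008) + (-2z³ + 34z² + 210z - 882)
  -2z⁴ + 2z³ + 34z² - 402z + 1008 = (z + 16)(-2z³ + 34z² + 210z - 882) + (-720z² - 2880z + 15120)
  -2z³ + 34z² + 210z - 882 = ((1/360)z - 7/120)(-720z² - 2880z + 15120) + (0)
Last nonzero remainder: -720z² - 2880z + 15120. Dividing through by -720 gives the monic gcd z² + 4z - 21.

-21 + 4z + z²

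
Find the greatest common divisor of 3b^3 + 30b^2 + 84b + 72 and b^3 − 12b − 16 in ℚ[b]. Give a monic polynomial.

Repeated division with remainder:
  3b^3 + 30b^2 + 84b + 72 = (3)(b^3 − 12b − 16) + (30b^2 + 120b + 120)
  b^3 − 12b − 16 = ((1/30)b − 2/15)(30b^2 + 120b + 120) + (0)
Last nonzero remainder: 30b^2 + 120b + 120. Dividing through by 30 gives the monic gcd b^2 + 4b + 4.

b^2 + 4b + 4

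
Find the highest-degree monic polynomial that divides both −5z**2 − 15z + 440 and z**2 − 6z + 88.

Apply the Euclidean algorithm:
  −5z**2 − 15z + 440 = (−5)(z**2 − 6z + 88) + (−45z + 880)
  z**2 − 6z + 88 = (−(1/45)z − 122/405)(−45z + 880) + (28600/81)
  −45z + 880 = (−(729/5720)z + 162/65)(28600/81) + (0)
The last nonzero remainder is the constant 28600/81, so the polynomials are coprime and gcd = 1.

1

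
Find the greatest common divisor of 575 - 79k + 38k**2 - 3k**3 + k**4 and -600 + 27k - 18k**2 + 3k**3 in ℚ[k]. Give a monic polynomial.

25 + 2k + k**2

Repeated division with remainder:
  k**4 - 3k**3 + 38k**2 - 79k + 575 = ((1/3)k + 1)(3k**3 - 18k**2 + 27k - 600) + (47k**2 + 94k + 1175)
  3k**3 - 18k**2 + 27k - 600 = ((3/47)k - 24/47)(47k**2 + 94k + 1175) + (0)
Last nonzero remainder: 47k**2 + 94k + 1175. Dividing through by 47 gives the monic gcd k**2 + 2k + 25.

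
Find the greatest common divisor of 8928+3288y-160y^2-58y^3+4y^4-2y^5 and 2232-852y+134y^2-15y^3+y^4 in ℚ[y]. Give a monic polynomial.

-372+80y-9y^2+y^3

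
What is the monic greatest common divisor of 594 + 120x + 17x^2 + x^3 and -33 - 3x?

11 + x

Repeated division with remainder:
  x^3 + 17x^2 + 120x + 594 = (-(1/3)x^2 - 2x - 18)(-3x - 33) + (0)
Last nonzero remainder: -3x - 33. Dividing through by -3 gives the monic gcd x + 11.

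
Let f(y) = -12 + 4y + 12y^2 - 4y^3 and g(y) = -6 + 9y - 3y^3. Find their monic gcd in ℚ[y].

-1 + y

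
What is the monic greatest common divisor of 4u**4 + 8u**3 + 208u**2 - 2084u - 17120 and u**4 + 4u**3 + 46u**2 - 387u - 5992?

By polynomial division,
  4u**4 + 8u**3 + 208u**2 - 2084u - 17120 = (4)(u**4 + 4u**3 + 46u**2 - 387u - 5992) + (-8u**3 + 24u**2 - 536u + 6848)
  u**4 + 4u**3 + 46u**2 - 387u - 5992 = (-(1/8)u - 7/8)(-8u**3 + 24u**2 - 536u + 6848) + (0)
Last nonzero remainder: -8u**3 + 24u**2 - 536u + 6848. Dividing through by -8 gives the monic gcd u**3 - 3u**2 + 67u - 856.

u**3 - 3u**2 + 67u - 856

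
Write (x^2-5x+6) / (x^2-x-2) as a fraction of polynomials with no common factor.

By polynomial division,
  x^2-5x+6 = (x^2-x-2) + (-4x+8)
  x^2-x-2 = (-(1/4)x-1/4)(-4x+8) + (0)
Last nonzero remainder: -4x+8. Dividing through by -4 gives the monic gcd x-2.
Cancel x-2 from numerator and denominator to get the reduced form.

(x-3)/(x+1)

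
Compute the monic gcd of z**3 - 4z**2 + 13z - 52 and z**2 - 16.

Repeated division with remainder:
  z**3 - 4z**2 + 13z - 52 = (z - 4)(z**2 - 16) + (29z - 116)
  z**2 - 16 = ((1/29)z + 4/29)(29z - 116) + (0)
Last nonzero remainder: 29z - 116. Dividing through by 29 gives the monic gcd z - 4.

z - 4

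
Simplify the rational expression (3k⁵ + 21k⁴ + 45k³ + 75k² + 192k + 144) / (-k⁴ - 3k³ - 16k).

By polynomial division,
  3k⁵ + 21k⁴ + 45k³ + 75k² + 192k + 144 = (-3k - 12)(-k⁴ - 3k³ - 16k) + (9k³ + 27k² + 144)
  -k⁴ - 3k³ - 16k = (-(1/9)k)(9k³ + 27k² + 144) + (0)
Last nonzero remainder: 9k³ + 27k² + 144. Dividing through by 9 gives the monic gcd k³ + 3k² + 16.
Cancel k³ + 3k² + 16 from numerator and denominator to get the reduced form.

(-3k² - 12k - 9)/(k)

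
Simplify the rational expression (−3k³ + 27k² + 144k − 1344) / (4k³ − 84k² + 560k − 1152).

(−3k² + 3k + 168)/(4k² − 52k + 144)

By polynomial division,
  −3k³ + 27k² + 144k − 1344 = (−3/4)(4k³ − 84k² + 560k − 1152) + (−36k² + 564k − 2208)
  4k³ − 84k² + 560k − 1152 = (−(1/9)k + 16/27)(−36k² + 564k − 2208) + (−(176/9)k + 1408/9)
  −36k² + 564k − 2208 = ((81/44)k − 621/44)(−(176/9)k + 1408/9) + (0)
Last nonzero remainder: −(176/9)k + 1408/9. Dividing through by −176/9 gives the monic gcd k − 8.
Cancel k − 8 from numerator and denominator to get the reduced form.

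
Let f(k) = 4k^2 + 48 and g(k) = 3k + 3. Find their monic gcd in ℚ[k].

Apply the Euclidean algorithm:
  4k^2 + 48 = ((4/3)k − 4/3)(3k + 3) + (52)
  3k + 3 = ((3/52)k + 3/52)(52) + (0)
The last nonzero remainder is the constant 52, so the polynomials are coprime and gcd = 1.

1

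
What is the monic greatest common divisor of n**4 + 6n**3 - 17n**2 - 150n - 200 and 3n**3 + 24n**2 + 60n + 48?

n**2 + 6n + 8

Apply the Euclidean algorithm:
  n**4 + 6n**3 - 17n**2 - 150n - 200 = ((1/3)n - 2/3)(3n**3 + 24n**2 + 60n + 48) + (-21n**2 - 126n - 168)
  3n**3 + 24n**2 + 60n + 48 = (-(1/7)n - 2/7)(-21n**2 - 126n - 168) + (0)
Last nonzero remainder: -21n**2 - 126n - 168. Dividing through by -21 gives the monic gcd n**2 + 6n + 8.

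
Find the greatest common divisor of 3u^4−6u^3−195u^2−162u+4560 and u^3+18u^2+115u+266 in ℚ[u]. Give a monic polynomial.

u^2+11u+38

Repeated division with remainder:
  3u^4−6u^3−195u^2−162u+4560 = (3u−60)(u^3+18u^2+115u+266) + (540u^2+5940u+20520)
  u^3+18u^2+115u+266 = ((1/540)u+7/540)(540u^2+5940u+20520) + (0)
Last nonzero remainder: 540u^2+5940u+20520. Dividing through by 540 gives the monic gcd u^2+11u+38.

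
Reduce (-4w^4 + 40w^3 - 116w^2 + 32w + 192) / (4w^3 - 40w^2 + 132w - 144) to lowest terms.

(-w^2 + 3w + 4)/(w - 3)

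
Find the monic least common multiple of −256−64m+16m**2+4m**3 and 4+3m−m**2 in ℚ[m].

Apply the Euclidean algorithm:
  4m**3+16m**2−64m−256 = (−4m−28)(−m**2+3m+4) + (36m−144)
  −m**2+3m+4 = (−(1/36)m−1/36)(36m−144) + (0)
Last nonzero remainder: 36m−144. Dividing through by 36 gives the monic gcd m−4.
Then lcm(f, g) = f·g / gcd(f, g); expanding and making the result monic gives the answer.

−64−80m−12m**2+5m**3+m**4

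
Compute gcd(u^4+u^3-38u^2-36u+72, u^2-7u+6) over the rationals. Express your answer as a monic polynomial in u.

u^2-7u+6

Apply the Euclidean algorithm:
  u^4+u^3-38u^2-36u+72 = (u^2+8u+12)(u^2-7u+6) + (0)
The last nonzero remainder u^2-7u+6 is already monic.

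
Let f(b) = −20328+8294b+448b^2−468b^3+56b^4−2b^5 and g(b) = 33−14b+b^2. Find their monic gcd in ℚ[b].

Euclidean algorithm in ℚ[b]:
  −2b^5+56b^4−468b^3+448b^2+8294b−20328 = (−2b^3+28b^2−10b−616)(b^2−14b+33) + (0)
The last nonzero remainder b^2−14b+33 is already monic.

33−14b+b^2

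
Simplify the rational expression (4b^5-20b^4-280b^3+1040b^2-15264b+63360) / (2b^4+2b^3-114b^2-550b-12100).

(2b^3-8b^2+72b-288)/(b^2+2b+55)

By polynomial division,
  4b^5-20b^4-280b^3+1040b^2-15264b+63360 = (2b-12)(2b^4+2b^3-114b^2-550b-12100) + (-28b^3+772b^2+2336b-81840)
  2b^4+2b^3-114b^2-550b-12100 = (-(1/14)b-100/49)(-28b^3+772b^2+2336b-81840) + ((79790/49)b^2-(79790/49)b-8776900/49)
  -28b^3+772b^2+2336b-81840 = (-(686/39895)b+18228/39895)((79790/49)b^2-(79790/49)b-8776900/49) + (0)
Last nonzero remainder: (79790/49)b^2-(79790/49)b-8776900/49. Dividing through by 79790/49 gives the monic gcd b^2-b-110.
Cancel b^2-b-110 from numerator and denominator to get the reduced form.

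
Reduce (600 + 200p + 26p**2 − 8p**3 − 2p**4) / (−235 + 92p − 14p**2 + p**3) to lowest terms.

(−120 − 64p − 18p**2 − 2p**3)/(47 − 9p + p**2)

Repeated division with remainder:
  −2p**4 − 8p**3 + 26p**2 + 200p + 600 = (−2p − 36)(p**3 − 14p**2 + 92p − 235) + (−294p**2 + 3042p − 7860)
  p**3 − 14p**2 + 92p − 235 = (−(1/294)p + 179/14406)(−294p**2 + 3042p − 7860) + ((65949/2401)p − 329745/2401)
  −294p**2 + 3042p − 7860 = (−(235298/21983)p + 1258124/21983)((65949/2401)p − 329745/2401) + (0)
Last nonzero remainder: (65949/2401)p − 329745/2401. Dividing through by 65949/2401 gives the monic gcd p − 5.
Cancel p − 5 from numerator and denominator to get the reduced form.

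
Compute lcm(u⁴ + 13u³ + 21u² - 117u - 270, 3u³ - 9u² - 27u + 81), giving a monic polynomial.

By polynomial division,
  u⁴ + 13u³ + 21u² - 117u - 270 = ((1/3)u + 16/3)(3u³ - 9u² - 27u + 81) + (78u² - 702)
  3u³ - 9u² - 27u + 81 = ((1/26)u - 3/26)(78u² - 702) + (0)
Last nonzero remainder: 78u² - 702. Dividing through by 78 gives the monic gcd u² - 9.
Then lcm(f, g) = f·g / gcd(f, g); expanding and making the result monic gives the answer.

u⁵ + 10u⁴ - 18u³ - 180u² + 81u + 810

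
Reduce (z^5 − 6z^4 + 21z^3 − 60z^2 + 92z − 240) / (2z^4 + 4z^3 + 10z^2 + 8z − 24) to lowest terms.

Euclidean algorithm in ℚ[z]:
  z^5 − 6z^4 + 21z^3 − 60z^2 + 92z − 240 = ((1/2)z − 4)(2z^4 + 4z^3 + 10z^2 + 8z − 24) + (32z^3 − 24z^2 + 136z − 336)
  2z^4 + 4z^3 + 10z^2 + 8z − 24 = ((1/16)z + 11/64)(32z^3 − 24z^2 + 136z − 336) + ((45/8)z^2 + (45/8)z + 135/4)
  32z^3 − 24z^2 + 136z − 336 = ((256/45)z − 448/45)((45/8)z^2 + (45/8)z + 135/4) + (0)
Last nonzero remainder: (45/8)z^2 + (45/8)z + 135/4. Dividing through by 45/8 gives the monic gcd z^2 + z + 6.
Cancel z^2 + z + 6 from numerator and denominator to get the reduced form.

(z^3 − 7z^2 + 22z − 40)/(2z^2 + 2z − 4)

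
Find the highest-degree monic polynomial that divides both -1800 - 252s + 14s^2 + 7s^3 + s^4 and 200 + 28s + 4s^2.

Apply the Euclidean algorithm:
  s^4 + 7s^3 + 14s^2 - 252s - 1800 = ((1/4)s^2 - 9)(4s^2 + 28s + 200) + (0)
Last nonzero remainder: 4s^2 + 28s + 200. Dividing through by 4 gives the monic gcd s^2 + 7s + 50.

50 + 7s + s^2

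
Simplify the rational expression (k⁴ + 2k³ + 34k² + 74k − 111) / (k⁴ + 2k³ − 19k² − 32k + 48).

(k² + 37)/(k² − 16)

Repeated division with remainder:
  k⁴ + 2k³ + 34k² + 74k − 111 = (k⁴ + 2k³ − 19k² − 32k + 48) + (53k² + 106k − 159)
  k⁴ + 2k³ − 19k² − 32k + 48 = ((1/53)k² − 16/53)(53k² + 106k − 159) + (0)
Last nonzero remainder: 53k² + 106k − 159. Dividing through by 53 gives the monic gcd k² + 2k − 3.
Cancel k² + 2k − 3 from numerator and denominator to get the reduced form.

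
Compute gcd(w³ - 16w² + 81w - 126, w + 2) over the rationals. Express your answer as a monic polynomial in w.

1

Apply the Euclidean algorithm:
  w³ - 16w² + 81w - 126 = (w² - 18w + 117)(w + 2) + (-360)
  w + 2 = (-(1/360)w - 1/180)(-360) + (0)
The last nonzero remainder is the constant -360, so the polynomials are coprime and gcd = 1.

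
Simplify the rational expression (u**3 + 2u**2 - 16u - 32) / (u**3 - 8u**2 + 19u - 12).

Repeated division with remainder:
  u**3 + 2u**2 - 16u - 32 = (u**3 - 8u**2 + 19u - 12) + (10u**2 - 35u - 20)
  u**3 - 8u**2 + 19u - 12 = ((1/10)u - 9/20)(10u**2 - 35u - 20) + ((21/4)u - 21)
  10u**2 - 35u - 20 = ((40/21)u + 20/21)((21/4)u - 21) + (0)
Last nonzero remainder: (21/4)u - 21. Dividing through by 21/4 gives the monic gcd u - 4.
Cancel u - 4 from numerator and denominator to get the reduced form.

(u**2 + 6u + 8)/(u**2 - 4u + 3)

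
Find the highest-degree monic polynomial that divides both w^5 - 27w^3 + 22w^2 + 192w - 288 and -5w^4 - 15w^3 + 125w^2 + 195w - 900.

w^3 - 2w^2 - 15w + 36

Apply the Euclidean algorithm:
  w^5 - 27w^3 + 22w^2 + 192w - 288 = (-(1/5)w + 3/5)(-5w^4 - 15w^3 + 125w^2 + 195w - 900) + (7w^3 - 14w^2 - 105w + 252)
  -5w^4 - 15w^3 + 125w^2 + 195w - 900 = (-(5/7)w - 25/7)(7w^3 - 14w^2 - 105w + 252) + (0)
Last nonzero remainder: 7w^3 - 14w^2 - 105w + 252. Dividing through by 7 gives the monic gcd w^3 - 2w^2 - 15w + 36.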